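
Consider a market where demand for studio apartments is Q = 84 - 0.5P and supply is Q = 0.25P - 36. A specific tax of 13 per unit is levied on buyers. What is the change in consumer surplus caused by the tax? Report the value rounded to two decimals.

-12.64

Rewriting demand in inverse form: P = 168 - 2Q.
Rewriting supply in inverse form: P = 144 + 4Q.
Without the tax, 168 - 2Q = 144 + 4Q so Q* = 4 and P* = 160.
With the tax, buyers' net willingness to pay falls by 13: (168 - 13) - 2Q = 144 + 4Q, so Q_t = 1.8333. Buyers pay P_b = 164.3333; sellers receive P_s = P_b - 13 = 151.3333.
Consumers lose the trapezoid between P* and P_b out to Q_t plus the triangle from Q_t to Q*: change in CS = 3.3611 - 16 = -12.6389.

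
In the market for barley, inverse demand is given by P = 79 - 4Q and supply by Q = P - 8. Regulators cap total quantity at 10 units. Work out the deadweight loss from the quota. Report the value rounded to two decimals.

Rewriting supply in inverse form: P = 8 + Q.
Without the quota, 79 - 4Q = 8 + Q gives Q* = 14.2.
At Q = 10 the demand price is 79 - 4(10) = 39 and the supply price is 8 + (10) = 18.
Deadweight loss is the triangle between the curves from 10 to 14.2: (1/2)(39 - 18)(14.2 - 10) = 44.1.

44.10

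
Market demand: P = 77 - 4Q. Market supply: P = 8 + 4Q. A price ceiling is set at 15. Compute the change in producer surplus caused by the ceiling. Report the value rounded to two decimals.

-142.66

Free-market equilibrium: 77 - 4Q = 8 + 4Q gives Q* = 8.625, P* = 42.5.
At the ceiling price 15, quantity supplied is (15 - 8)/4 = 1.75; supply is the short side, so Q = 1.75 trades at P = 15.
PS goes from (1/2)(8.625)(34.5) = 148.7812 to 6.125 (computed as (15 - 8)(1.75) - (1/2)(4)(1.75)^2), a change of -142.6562.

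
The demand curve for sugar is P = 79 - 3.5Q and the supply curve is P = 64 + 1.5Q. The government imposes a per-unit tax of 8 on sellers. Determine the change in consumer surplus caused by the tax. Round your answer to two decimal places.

Without the tax, 79 - 3.5Q = 64 + 1.5Q so Q* = 3 and P* = 68.5.
With the tax, sellers need 8 more per unit: 79 - 3.5Q = 64 + 1.5Q + 8, so Q_t = 1.4. Buyers pay P_b = 74.1; sellers receive P_s = P_b - 8 = 66.1.
CS falls from (1/2)(3)(10.5) = 15.75 to (1/2)(1.4)(4.9) = 3.43, a change of -12.32.

-12.32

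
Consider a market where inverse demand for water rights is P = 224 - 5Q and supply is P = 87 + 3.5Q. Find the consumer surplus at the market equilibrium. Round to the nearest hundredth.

649.45

Setting demand equal to supply, 137 = 8.5Q, so Q* = 16.1176 and P* = 143.4118.
CS is the area between the demand curve and P* from 0 to Q*: (1/2)(16.1176)(80.5882) = 649.4464.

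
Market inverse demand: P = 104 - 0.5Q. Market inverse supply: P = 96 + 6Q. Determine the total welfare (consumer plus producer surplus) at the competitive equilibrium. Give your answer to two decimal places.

Equilibrium: 104 - 0.5Q = 96 + 6Q, so Q* = 1.2308 and P* = 103.3846.
Total surplus is the full triangle between the curves from 0 to Q*: (1/2)(1.2308)(104 - 96) = 4.9231.

4.92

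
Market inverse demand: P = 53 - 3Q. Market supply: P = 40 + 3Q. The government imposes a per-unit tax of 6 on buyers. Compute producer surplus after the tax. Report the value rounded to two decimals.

2.04

Pre-tax equilibrium: 53 - 3Q = 40 + 3Q gives Q* = 2.1667, P* = 46.5.
A tax on buyers shifts demand down by 6: (53 - 6) - 3Q = 40 + 3Q, so Q_t = 1.1667. Buyers pay P_b = 49.5; sellers receive P_s = P_b - 6 = 43.5.
Producer surplus is the triangle above supply below P_s: (1/2)(1.1667)(43.5 - 40) = 2.0417.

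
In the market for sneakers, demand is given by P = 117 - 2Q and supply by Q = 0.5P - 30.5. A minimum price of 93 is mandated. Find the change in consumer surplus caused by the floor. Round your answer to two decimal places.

Rewriting supply in inverse form: P = 61 + 2Q.
Without the control, 117 - 2Q = 61 + 2Q so Q* = 14 and P* = 89.
At the floor price 93, quantity demanded is (117 - 93)/2 = 12; demand is the short side, so Q = 12 trades at P = 93.
CS goes from (1/2)(14)(28) = 196 to 144 (computed as (117 - 93)(12) - (1/2)(2)(12)^2), a change of -52.

-52.00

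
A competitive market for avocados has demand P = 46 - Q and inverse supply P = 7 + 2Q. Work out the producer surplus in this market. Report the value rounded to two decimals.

Equilibrium: 46 - Q = 7 + 2Q, so Q* = 13 and P* = 33.
The supply curve's price intercept is 7, so PS = (1/2)(Q*)(P* - 7) = (1/2)(13)(26) = 169.

169.00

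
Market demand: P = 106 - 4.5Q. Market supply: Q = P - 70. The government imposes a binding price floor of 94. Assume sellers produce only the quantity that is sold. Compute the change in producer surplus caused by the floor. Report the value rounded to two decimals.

Rewriting supply in inverse form: P = 70 + Q.
Free-market equilibrium: 106 - 4.5Q = 70 + Q gives Q* = 6.5455, P* = 76.5455.
At the floor price 94, quantity demanded is (106 - 94)/4.5 = 2.6667; demand is the short side, so Q = 2.6667 trades at P = 94.
PS goes from (1/2)(6.5455)(6.5455) = 21.4215 to 60.4444 (computed as (94 - 70)(2.6667) - (1/2)(1)(2.6667)^2), a change of 39.023.

39.02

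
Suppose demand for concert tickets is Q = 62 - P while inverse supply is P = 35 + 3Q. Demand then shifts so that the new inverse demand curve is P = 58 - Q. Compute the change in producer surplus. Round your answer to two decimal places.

-18.75

Rewriting demand in inverse form: P = 62 - Q.
Initial equilibrium: Q_0 = 6.75, P_0 = 55.25; CS_0 = (1/2)(6.75)(6.75) = 22.7812, PS_0 = (1/2)(6.75)(20.25) = 68.3438.
New equilibrium: 58 - Q = 35 + 3Q gives Q_1 = 5.75, P_1 = 52.25; CS_1 = 16.5312, PS_1 = 49.5938.
Change in producer surplus = 49.5938 - 68.3438 = -18.75.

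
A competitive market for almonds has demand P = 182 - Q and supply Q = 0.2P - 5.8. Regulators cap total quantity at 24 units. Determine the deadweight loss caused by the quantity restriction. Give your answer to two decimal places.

Rewriting supply in inverse form: P = 29 + 5Q.
Without the quota, 182 - Q = 29 + 5Q gives Q* = 25.5.
At Q = 24 the demand price is 182 - (24) = 158 and the supply price is 29 + 5(24) = 149.
DWL = (1/2)(gap between curves at 24) x (Q* - 24) = (1/2)(9)(1.5) = 6.75.

6.75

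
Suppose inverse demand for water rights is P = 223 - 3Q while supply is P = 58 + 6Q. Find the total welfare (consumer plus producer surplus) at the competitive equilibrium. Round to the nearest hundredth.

1512.50

Set 223 - 3Q = 58 + 6Q, which gives 165 = 9Q, so Q* = 18.3333 and P* = 223 - 3(18.3333) = 168.
Total surplus is the full triangle between the curves from 0 to Q*: (1/2)(18.3333)(223 - 58) = 1512.5.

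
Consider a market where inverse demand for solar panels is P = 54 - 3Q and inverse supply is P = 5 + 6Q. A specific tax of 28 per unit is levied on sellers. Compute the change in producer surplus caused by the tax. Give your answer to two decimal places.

-72.59

Without the tax, 54 - 3Q = 5 + 6Q so Q* = 5.4444 and P* = 37.6667.
With the tax, sellers need 28 more per unit: 54 - 3Q = 5 + 6Q + 28, so Q_t = 2.3333. Buyers pay P_b = 47; sellers receive P_s = P_b - 28 = 19.
PS falls from (1/2)(5.4444)(32.6667) = 88.9259 to (1/2)(2.3333)(14) = 16.3333, a change of -72.5926.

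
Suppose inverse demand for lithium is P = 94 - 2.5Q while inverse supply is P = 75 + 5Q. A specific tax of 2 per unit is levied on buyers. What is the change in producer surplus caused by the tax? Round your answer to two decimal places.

-3.20

Without the tax, 94 - 2.5Q = 75 + 5Q so Q* = 2.5333 and P* = 87.6667.
With the tax, buyers' net willingness to pay falls by 2: (94 - 2) - 2.5Q = 75 + 5Q, so Q_t = 2.2667. Buyers pay P_b = 88.3333; sellers receive P_s = P_b - 2 = 86.3333.
Producers lose the trapezoid between P_s and P* out to Q_t plus the triangle from Q_t to Q*: change in PS = 12.8444 - 16.0444 = -3.2.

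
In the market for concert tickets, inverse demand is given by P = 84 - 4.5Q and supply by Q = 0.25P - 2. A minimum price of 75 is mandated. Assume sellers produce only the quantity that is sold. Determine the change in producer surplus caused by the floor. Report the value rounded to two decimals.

-33.89

Rewriting supply in inverse form: P = 8 + 4Q.
Free-market equilibrium: 84 - 4.5Q = 8 + 4Q gives Q* = 8.9412, P* = 43.7647.
At the floor price 75, quantity demanded is (84 - 75)/4.5 = 2; demand is the short side, so Q = 2 trades at P = 75.
PS goes from (1/2)(8.9412)(35.7647) = 159.8893 to 126 (computed as (75 - 8)(2) - (1/2)(4)(2)^2), a change of -33.8893.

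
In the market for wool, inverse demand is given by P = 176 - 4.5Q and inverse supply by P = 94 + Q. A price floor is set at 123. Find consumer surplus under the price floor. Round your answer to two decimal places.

Free-market equilibrium: 176 - 4.5Q = 94 + Q gives Q* = 14.9091, P* = 108.9091.
At the floor price 123, quantity demanded is (176 - 123)/4.5 = 11.7778; demand is the short side, so Q = 11.7778 trades at P = 123.
CS is the triangle under demand above 123: (1/2)(11.7778)(176 - 123) = 312.1111.

312.11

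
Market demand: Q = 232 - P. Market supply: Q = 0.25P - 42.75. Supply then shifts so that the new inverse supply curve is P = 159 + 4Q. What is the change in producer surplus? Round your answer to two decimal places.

128.64

Rewriting demand in inverse form: P = 232 - Q.
Rewriting supply in inverse form: P = 171 + 4Q.
Initial equilibrium: Q_0 = 12.2, P_0 = 219.8; CS_0 = (1/2)(12.2)(12.2) = 74.42, PS_0 = (1/2)(12.2)(48.8) = 297.68.
New equilibrium: 232 - Q = 159 + 4Q gives Q_1 = 14.6, P_1 = 217.4; CS_1 = 106.58, PS_1 = 426.32.
Change in producer surplus = 426.32 - 297.68 = 128.64.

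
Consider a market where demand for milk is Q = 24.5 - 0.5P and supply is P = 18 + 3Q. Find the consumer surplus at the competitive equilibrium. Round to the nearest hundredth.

38.44

Rewriting demand in inverse form: P = 49 - 2Q.
Setting demand equal to supply, 31 = 5Q, so Q* = 6.2 and P* = 36.6.
Consumer surplus is the triangle under demand above P*: (1/2)(6.2)(49 - 36.6) = (1/2)(6.2)(12.4) = 38.44.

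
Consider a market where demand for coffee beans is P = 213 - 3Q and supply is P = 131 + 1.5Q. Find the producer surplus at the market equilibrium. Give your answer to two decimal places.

Setting demand equal to supply, 82 = 4.5Q, so Q* = 18.2222 and P* = 158.3333.
The supply curve's price intercept is 131, so PS = (1/2)(Q*)(P* - 131) = (1/2)(18.2222)(27.3333) = 249.037.

249.04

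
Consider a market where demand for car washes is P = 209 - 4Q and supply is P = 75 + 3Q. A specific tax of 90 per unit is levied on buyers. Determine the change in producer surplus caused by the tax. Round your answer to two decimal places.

-490.41

Pre-tax equilibrium: 209 - 4Q = 75 + 3Q gives Q* = 19.1429, P* = 132.4286.
A tax on buyers shifts demand down by 90: (209 - 90) - 4Q = 75 + 3Q, so Q_t = 6.2857. Buyers pay P_b = 183.8571; sellers receive P_s = P_b - 90 = 93.8571.
PS falls from (1/2)(19.1429)(57.4286) = 549.6735 to (1/2)(6.2857)(18.8571) = 59.2653, a change of -490.4082.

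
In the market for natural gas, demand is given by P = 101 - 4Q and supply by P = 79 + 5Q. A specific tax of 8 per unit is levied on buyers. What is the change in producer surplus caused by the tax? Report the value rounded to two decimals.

Pre-tax equilibrium: 101 - 4Q = 79 + 5Q gives Q* = 2.4444, P* = 91.2222.
With the tax, buyers' net willingness to pay falls by 8: (101 - 8) - 4Q = 79 + 5Q, so Q_t = 1.5556. Buyers pay P_b = 94.7778; sellers receive P_s = P_b - 8 = 86.7778.
PS falls from (1/2)(2.4444)(12.2222) = 14.9383 to (1/2)(1.5556)(7.7778) = 6.0494, a change of -8.8889.

-8.89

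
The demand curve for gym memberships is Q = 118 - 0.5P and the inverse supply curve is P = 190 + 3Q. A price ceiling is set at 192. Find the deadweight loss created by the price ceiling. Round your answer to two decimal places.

182.04

Rewriting demand in inverse form: P = 236 - 2Q.
Free-market equilibrium: 236 - 2Q = 190 + 3Q gives Q* = 9.2, P* = 217.6.
At the ceiling price 192, quantity supplied is (192 - 190)/3 = 0.6667; supply is the short side, so Q = 0.6667 trades at P = 192.
At Q = 0.6667 the demand price is 234.6667 and the supply price is 192. Deadweight loss is the triangle between the curves from 0.6667 to 9.2: (1/2)(234.6667 - 192)(9.2 - 0.6667) = 182.0444.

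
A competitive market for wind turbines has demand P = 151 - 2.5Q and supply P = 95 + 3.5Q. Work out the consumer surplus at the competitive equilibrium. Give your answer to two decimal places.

108.89

Set 151 - 2.5Q = 95 + 3.5Q, which gives 56 = 6Q, so Q* = 9.3333 and P* = 151 - 2.5(9.3333) = 127.6667.
CS is the area between the demand curve and P* from 0 to Q*: (1/2)(9.3333)(23.3333) = 108.8889.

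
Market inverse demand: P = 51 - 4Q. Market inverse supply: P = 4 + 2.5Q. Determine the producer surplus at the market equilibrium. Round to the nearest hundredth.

65.36

Setting demand equal to supply, 47 = 6.5Q, so Q* = 7.2308 and P* = 22.0769.
Producer surplus is the triangle above supply below P*: (1/2)(7.2308)(22.0769 - 4) = (1/2)(7.2308)(18.0769) = 65.355.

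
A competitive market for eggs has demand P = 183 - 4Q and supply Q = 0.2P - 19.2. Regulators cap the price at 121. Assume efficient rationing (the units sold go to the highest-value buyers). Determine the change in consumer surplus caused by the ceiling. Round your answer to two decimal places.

73.11

Rewriting supply in inverse form: P = 96 + 5Q.
Free-market equilibrium: 183 - 4Q = 96 + 5Q gives Q* = 9.6667, P* = 144.3333.
At P = 121, sellers supply (121 - 96)/5 = 5 while buyers want more, so the quantity traded is 5 at price 121.
CS goes from (1/2)(9.6667)(38.6667) = 186.8889 to 260 (computed as (183 - 121)(5) - (1/2)(4)(5)^2), a change of 73.1111.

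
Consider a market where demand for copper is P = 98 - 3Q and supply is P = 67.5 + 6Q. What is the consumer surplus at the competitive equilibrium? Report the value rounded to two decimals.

Set 98 - 3Q = 67.5 + 6Q, which gives 30.5 = 9Q, so Q* = 3.3889 and P* = 98 - 3(3.3889) = 87.8333.
The demand choke price is 98, so CS = (1/2)(Q*)(98 - P*) = (1/2)(3.3889)(10.1667) = 17.2269.

17.23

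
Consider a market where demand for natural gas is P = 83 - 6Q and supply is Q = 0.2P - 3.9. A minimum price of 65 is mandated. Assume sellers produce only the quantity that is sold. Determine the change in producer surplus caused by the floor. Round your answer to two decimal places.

Rewriting supply in inverse form: P = 19.5 + 5Q.
Without the control, 83 - 6Q = 19.5 + 5Q so Q* = 5.7727 and P* = 48.3636.
At P = 65, buyers demand (83 - 65)/6 = 3 while sellers would supply more, so the quantity traded is 3 at price 65.
PS goes from (1/2)(5.7727)(28.8636) = 83.311 to 114 (computed as (65 - 19.5)(3) - (1/2)(5)(3)^2), a change of 30.689.

30.69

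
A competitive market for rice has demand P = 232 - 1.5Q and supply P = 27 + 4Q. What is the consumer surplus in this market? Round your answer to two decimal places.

Equilibrium: 232 - 1.5Q = 27 + 4Q, so Q* = 37.2727 and P* = 176.0909.
The demand choke price is 232, so CS = (1/2)(Q*)(232 - P*) = (1/2)(37.2727)(55.9091) = 1041.9421.

1041.94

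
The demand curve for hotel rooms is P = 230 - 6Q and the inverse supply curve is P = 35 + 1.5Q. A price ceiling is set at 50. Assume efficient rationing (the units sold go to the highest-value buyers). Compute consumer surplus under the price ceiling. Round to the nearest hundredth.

1500.00

Without the control, 230 - 6Q = 35 + 1.5Q so Q* = 26 and P* = 74.
At P = 50, sellers supply (50 - 35)/1.5 = 10 while buyers want more, so the quantity traded is 10 at price 50.
The demand price at Q = 10 is 170. CS is the trapezoid between demand and 50 over [0, 10]: (1/2)[(230 - 50) + (170 - 50)](10) = 1500.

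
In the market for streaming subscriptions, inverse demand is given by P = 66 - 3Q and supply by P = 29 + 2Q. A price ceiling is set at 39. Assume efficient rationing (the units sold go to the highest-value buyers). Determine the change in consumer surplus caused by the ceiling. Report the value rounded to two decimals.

Free-market equilibrium: 66 - 3Q = 29 + 2Q gives Q* = 7.4, P* = 43.8.
At P = 39, sellers supply (39 - 29)/2 = 5 while buyers want more, so the quantity traded is 5 at price 39.
CS goes from (1/2)(7.4)(22.2) = 82.14 to 97.5 (computed as (66 - 39)(5) - (1/2)(3)(5)^2), a change of 15.36.

15.36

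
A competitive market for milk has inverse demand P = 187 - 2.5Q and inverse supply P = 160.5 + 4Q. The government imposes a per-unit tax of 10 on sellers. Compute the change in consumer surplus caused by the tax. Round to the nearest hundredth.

-12.72

Pre-tax equilibrium: 187 - 2.5Q = 160.5 + 4Q gives Q* = 4.0769, P* = 176.8077.
A tax on sellers shifts supply up by 10: 187 - 2.5Q = 160.5 + 4Q + 10, so Q_t = 2.5385. Buyers pay P_b = 180.6538; sellers receive P_s = P_b - 10 = 170.6538.
Consumers lose the trapezoid between P* and P_b out to Q_t plus the triangle from Q_t to Q*: change in CS = 8.0547 - 20.7766 = -12.7219.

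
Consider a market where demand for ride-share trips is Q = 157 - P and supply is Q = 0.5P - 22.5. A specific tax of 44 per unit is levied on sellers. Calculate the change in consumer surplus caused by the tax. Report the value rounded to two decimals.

-440.00

Rewriting demand in inverse form: P = 157 - Q.
Rewriting supply in inverse form: P = 45 + 2Q.
Pre-tax equilibrium: 157 - Q = 45 + 2Q gives Q* = 37.3333, P* = 119.6667.
A tax on sellers shifts supply up by 44: 157 - Q = 45 + 2Q + 44, so Q_t = 22.6667. Buyers pay P_b = 134.3333; sellers receive P_s = P_b - 44 = 90.3333.
Consumers lose the trapezoid between P* and P_b out to Q_t plus the triangle from Q_t to Q*: change in CS = 256.8889 - 696.8889 = -440.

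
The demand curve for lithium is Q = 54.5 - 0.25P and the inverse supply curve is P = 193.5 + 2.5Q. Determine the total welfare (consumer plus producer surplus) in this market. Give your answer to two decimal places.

46.17

Rewriting demand in inverse form: P = 218 - 4Q.
Equilibrium: 218 - 4Q = 193.5 + 2.5Q, so Q* = 3.7692 and P* = 202.9231.
Total surplus is the full triangle between the curves from 0 to Q*: (1/2)(3.7692)(218 - 193.5) = 46.1731.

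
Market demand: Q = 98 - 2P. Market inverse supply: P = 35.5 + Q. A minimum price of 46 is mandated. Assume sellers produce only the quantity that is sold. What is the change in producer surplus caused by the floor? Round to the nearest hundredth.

4.50

Rewriting demand in inverse form: P = 49 - 0.5Q.
Free-market equilibrium: 49 - 0.5Q = 35.5 + Q gives Q* = 9, P* = 44.5.
At the floor price 46, quantity demanded is (49 - 46)/0.5 = 6; demand is the short side, so Q = 6 trades at P = 46.
PS goes from (1/2)(9)(9) = 40.5 to 45 (computed as (46 - 35.5)(6) - (1/2)(1)(6)^2), a change of 4.5.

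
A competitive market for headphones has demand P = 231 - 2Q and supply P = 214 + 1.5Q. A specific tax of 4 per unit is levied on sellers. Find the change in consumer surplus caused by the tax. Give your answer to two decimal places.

Pre-tax equilibrium: 231 - 2Q = 214 + 1.5Q gives Q* = 4.8571, P* = 221.2857.
With the tax, sellers need 4 more per unit: 231 - 2Q = 214 + 1.5Q + 4, so Q_t = 3.7143. Buyers pay P_b = 223.5714; sellers receive P_s = P_b - 4 = 219.5714.
Consumers lose the trapezoid between P* and P_b out to Q_t plus the triangle from Q_t to Q*: change in CS = 13.7959 - 23.5918 = -9.7959.

-9.80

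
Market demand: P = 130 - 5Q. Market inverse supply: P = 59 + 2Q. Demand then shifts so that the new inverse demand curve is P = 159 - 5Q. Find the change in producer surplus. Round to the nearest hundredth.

101.20

Initial equilibrium: Q_0 = 10.1429, P_0 = 79.2857; CS_0 = (1/2)(10.1429)(50.7143) = 257.1939, PS_0 = (1/2)(10.1429)(20.2857) = 102.8776.
New equilibrium: 159 - 5Q = 59 + 2Q gives Q_1 = 14.2857, P_1 = 87.5714; CS_1 = 510.2041, PS_1 = 204.0816.
Change in producer surplus = 204.0816 - 102.8776 = 101.2041.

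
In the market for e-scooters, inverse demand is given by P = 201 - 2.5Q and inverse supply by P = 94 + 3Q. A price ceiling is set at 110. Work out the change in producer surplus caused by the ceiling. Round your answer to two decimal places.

Free-market equilibrium: 201 - 2.5Q = 94 + 3Q gives Q* = 19.4545, P* = 152.3636.
At P = 110, sellers supply (110 - 94)/3 = 5.3333 while buyers want more, so the quantity traded is 5.3333 at price 110.
PS goes from (1/2)(19.4545)(58.3636) = 567.719 to 42.6667 (computed as (110 - 94)(5.3333) - (1/2)(3)(5.3333)^2), a change of -525.0523.

-525.05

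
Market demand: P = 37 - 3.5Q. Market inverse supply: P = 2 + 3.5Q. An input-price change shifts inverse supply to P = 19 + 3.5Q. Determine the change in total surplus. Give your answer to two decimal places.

-64.36

Initial equilibrium: Q_0 = 5, P_0 = 19.5; CS_0 = (1/2)(5)(17.5) = 43.75, PS_0 = (1/2)(5)(17.5) = 43.75.
New equilibrium: 37 - 3.5Q = 19 + 3.5Q gives Q_1 = 2.5714, P_1 = 28; CS_1 = 11.5714, PS_1 = 11.5714.
Change in total surplus = (11.5714 + 11.5714) - (43.75 + 43.75) = -64.3571.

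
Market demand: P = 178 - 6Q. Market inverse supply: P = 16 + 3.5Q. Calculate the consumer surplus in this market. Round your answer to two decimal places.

872.38

Setting demand equal to supply, 162 = 9.5Q, so Q* = 17.0526 and P* = 75.6842.
CS is the area between the demand curve and P* from 0 to Q*: (1/2)(17.0526)(102.3158) = 872.3767.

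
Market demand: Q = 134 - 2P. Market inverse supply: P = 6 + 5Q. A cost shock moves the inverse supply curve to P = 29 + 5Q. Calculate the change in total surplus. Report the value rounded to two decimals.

-207.00

Rewriting demand in inverse form: P = 67 - 0.5Q.
Initial equilibrium: Q_0 = 11.0909, P_0 = 61.4545; CS_0 = (1/2)(11.0909)(5.5455) = 30.7521, PS_0 = (1/2)(11.0909)(55.4545) = 307.5207.
New equilibrium: 67 - 0.5Q = 29 + 5Q gives Q_1 = 6.9091, P_1 = 63.5455; CS_1 = 11.9339, PS_1 = 119.3388.
Change in total surplus = (11.9339 + 119.3388) - (30.7521 + 307.5207) = -207.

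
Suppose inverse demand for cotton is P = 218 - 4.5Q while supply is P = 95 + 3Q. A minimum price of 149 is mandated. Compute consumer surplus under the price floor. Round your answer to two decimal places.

Free-market equilibrium: 218 - 4.5Q = 95 + 3Q gives Q* = 16.4, P* = 144.2.
At P = 149, buyers demand (218 - 149)/4.5 = 15.3333 while sellers would supply more, so the quantity traded is 15.3333 at price 149.
CS is the triangle under demand above 149: (1/2)(15.3333)(218 - 149) = 529.

529.00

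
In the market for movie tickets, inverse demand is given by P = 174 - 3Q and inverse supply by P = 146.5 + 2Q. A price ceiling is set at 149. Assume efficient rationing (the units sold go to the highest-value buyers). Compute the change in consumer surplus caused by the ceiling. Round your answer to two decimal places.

Without the control, 174 - 3Q = 146.5 + 2Q so Q* = 5.5 and P* = 157.5.
At P = 149, sellers supply (149 - 146.5)/2 = 1.25 while buyers want more, so the quantity traded is 1.25 at price 149.
CS goes from (1/2)(5.5)(16.5) = 45.375 to 28.9062 (computed as (174 - 149)(1.25) - (1/2)(3)(1.25)^2), a change of -16.4688.

-16.47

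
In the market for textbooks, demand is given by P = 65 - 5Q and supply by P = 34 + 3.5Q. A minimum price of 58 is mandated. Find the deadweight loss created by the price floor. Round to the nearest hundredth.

Free-market equilibrium: 65 - 5Q = 34 + 3.5Q gives Q* = 3.6471, P* = 46.7647.
At the floor price 58, quantity demanded is (65 - 58)/5 = 1.4; demand is the short side, so Q = 1.4 trades at P = 58.
At Q = 1.4 the demand price is 58 and the supply price is 38.9. Deadweight loss is the triangle between the curves from 1.4 to 3.6471: (1/2)(58 - 38.9)(3.6471 - 1.4) = 21.4594.

21.46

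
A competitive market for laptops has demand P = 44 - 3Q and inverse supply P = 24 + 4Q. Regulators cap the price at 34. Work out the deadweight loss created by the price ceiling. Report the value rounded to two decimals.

Without the control, 44 - 3Q = 24 + 4Q so Q* = 2.8571 and P* = 35.4286.
At P = 34, sellers supply (34 - 24)/4 = 2.5 while buyers want more, so the quantity traded is 2.5 at price 34.
At Q = 2.5 the demand price is 36.5 and the supply price is 34. Deadweight loss is the triangle between the curves from 2.5 to 2.8571: (1/2)(36.5 - 34)(2.8571 - 2.5) = 0.4464.

0.45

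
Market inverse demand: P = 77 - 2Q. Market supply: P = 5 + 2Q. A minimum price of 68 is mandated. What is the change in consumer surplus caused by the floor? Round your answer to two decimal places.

-303.75

Free-market equilibrium: 77 - 2Q = 5 + 2Q gives Q* = 18, P* = 41.
At the floor price 68, quantity demanded is (77 - 68)/2 = 4.5; demand is the short side, so Q = 4.5 trades at P = 68.
CS goes from (1/2)(18)(36) = 324 to 20.25 (computed as (77 - 68)(4.5) - (1/2)(2)(4.5)^2), a change of -303.75.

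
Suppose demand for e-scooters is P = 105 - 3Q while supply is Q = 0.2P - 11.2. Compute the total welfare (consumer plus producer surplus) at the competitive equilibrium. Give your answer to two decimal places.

Rewriting supply in inverse form: P = 56 + 5Q.
Equilibrium: 105 - 3Q = 56 + 5Q, so Q* = 6.125 and P* = 86.625.
CS = (1/2)(6.125)(18.375) = 56.2734 and PS = (1/2)(6.125)(30.625) = 93.7891, so total surplus = 150.0625.

150.06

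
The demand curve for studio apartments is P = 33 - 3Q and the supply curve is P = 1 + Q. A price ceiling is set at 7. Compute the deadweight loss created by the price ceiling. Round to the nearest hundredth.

Free-market equilibrium: 33 - 3Q = 1 + Q gives Q* = 8, P* = 9.
At the ceiling price 7, quantity supplied is (7 - 1)/1 = 6; supply is the short side, so Q = 6 trades at P = 7.
At Q = 6 the demand price is 15 and the supply price is 7. Deadweight loss is the triangle between the curves from 6 to 8: (1/2)(15 - 7)(8 - 6) = 8.

8.00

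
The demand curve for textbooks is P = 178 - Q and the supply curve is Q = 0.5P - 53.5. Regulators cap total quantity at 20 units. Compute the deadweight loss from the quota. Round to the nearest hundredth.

Rewriting supply in inverse form: P = 107 + 2Q.
Without the quota, 178 - Q = 107 + 2Q gives Q* = 23.6667.
At Q = 20 the demand price is 178 - (20) = 158 and the supply price is 107 + 2(20) = 147.
Deadweight loss is the triangle between the curves from 20 to 23.6667: (1/2)(158 - 147)(23.6667 - 20) = 20.1667.

20.17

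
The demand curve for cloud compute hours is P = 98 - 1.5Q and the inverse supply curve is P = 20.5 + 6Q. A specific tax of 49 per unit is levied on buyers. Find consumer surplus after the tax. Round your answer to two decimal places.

Without the tax, 98 - 1.5Q = 20.5 + 6Q so Q* = 10.3333 and P* = 82.5.
With the tax, buyers' net willingness to pay falls by 49: (98 - 49) - 1.5Q = 20.5 + 6Q, so Q_t = 3.8. Buyers pay P_b = 92.3; sellers receive P_s = P_b - 49 = 43.3.
CS = (1/2)(Q_t)(98 - P_b) = (1/2)(3.8)(5.7) = 10.83.

10.83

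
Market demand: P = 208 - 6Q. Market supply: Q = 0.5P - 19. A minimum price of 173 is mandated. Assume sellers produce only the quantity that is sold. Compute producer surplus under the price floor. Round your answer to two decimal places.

Rewriting supply in inverse form: P = 38 + 2Q.
Free-market equilibrium: 208 - 6Q = 38 + 2Q gives Q* = 21.25, P* = 80.5.
At the floor price 173, quantity demanded is (208 - 173)/6 = 5.8333; demand is the short side, so Q = 5.8333 trades at P = 173.
The supply price at Q = 5.8333 is 49.6667. PS is the trapezoid between 173 and supply over [0, 5.8333]: (1/2)[(173 - 38) + (173 - 49.6667)](5.8333) = 753.4722.

753.47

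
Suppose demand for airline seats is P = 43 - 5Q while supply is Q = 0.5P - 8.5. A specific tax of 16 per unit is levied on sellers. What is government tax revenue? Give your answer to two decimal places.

22.86

Rewriting supply in inverse form: P = 17 + 2Q.
Pre-tax equilibrium: 43 - 5Q = 17 + 2Q gives Q* = 3.7143, P* = 24.4286.
With the tax, sellers need 16 more per unit: 43 - 5Q = 17 + 2Q + 16, so Q_t = 1.4286. Buyers pay P_b = 35.8571; sellers receive P_s = P_b - 16 = 19.8571.
Tax revenue = t x Q_t = 16 x 1.4286 = 22.8571.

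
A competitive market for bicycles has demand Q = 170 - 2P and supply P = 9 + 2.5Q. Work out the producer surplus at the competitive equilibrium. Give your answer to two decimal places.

802.22

Rewriting demand in inverse form: P = 85 - 0.5Q.
Set 85 - 0.5Q = 9 + 2.5Q, which gives 76 = 3Q, so Q* = 25.3333 and P* = 85 - 0.5(25.3333) = 72.3333.
The supply curve's price intercept is 9, so PS = (1/2)(Q*)(P* - 9) = (1/2)(25.3333)(63.3333) = 802.2222.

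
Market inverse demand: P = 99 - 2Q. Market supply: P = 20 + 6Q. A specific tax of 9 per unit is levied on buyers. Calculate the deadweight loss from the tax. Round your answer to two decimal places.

5.06

Pre-tax equilibrium: 99 - 2Q = 20 + 6Q gives Q* = 9.875, P* = 79.25.
With the tax, buyers' net willingness to pay falls by 9: (99 - 9) - 2Q = 20 + 6Q, so Q_t = 8.75. Buyers pay P_b = 81.5; sellers receive P_s = P_b - 9 = 72.5.
The welfare triangle lost has base Q* - Q_t = 1.125 and height t = 9, so DWL = (1/2)(1.125)(9) = 5.0625.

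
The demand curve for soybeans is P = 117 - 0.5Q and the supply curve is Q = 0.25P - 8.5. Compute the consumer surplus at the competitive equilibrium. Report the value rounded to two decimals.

85.05

Rewriting supply in inverse form: P = 34 + 4Q.
Equilibrium: 117 - 0.5Q = 34 + 4Q, so Q* = 18.4444 and P* = 107.7778.
Consumer surplus is the triangle under demand above P*: (1/2)(18.4444)(117 - 107.7778) = (1/2)(18.4444)(9.2222) = 85.0494.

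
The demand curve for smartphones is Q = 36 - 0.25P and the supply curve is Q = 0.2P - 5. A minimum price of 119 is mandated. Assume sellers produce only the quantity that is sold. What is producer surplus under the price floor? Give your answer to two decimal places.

489.84

Rewriting demand in inverse form: P = 144 - 4Q.
Rewriting supply in inverse form: P = 25 + 5Q.
Free-market equilibrium: 144 - 4Q = 25 + 5Q gives Q* = 13.2222, P* = 91.1111.
At the floor price 119, quantity demanded is (144 - 119)/4 = 6.25; demand is the short side, so Q = 6.25 trades at P = 119.
The supply price at Q = 6.25 is 56.25. PS is the trapezoid between 119 and supply over [0, 6.25]: (1/2)[(119 - 25) + (119 - 56.25)](6.25) = 489.8438.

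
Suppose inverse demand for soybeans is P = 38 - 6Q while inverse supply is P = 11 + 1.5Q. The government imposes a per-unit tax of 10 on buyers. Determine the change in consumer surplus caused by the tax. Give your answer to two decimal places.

-23.47

Without the tax, 38 - 6Q = 11 + 1.5Q so Q* = 3.6 and P* = 16.4.
With the tax, buyers' net willingness to pay falls by 10: (38 - 10) - 6Q = 11 + 1.5Q, so Q_t = 2.2667. Buyers pay P_b = 24.4; sellers receive P_s = P_b - 10 = 14.4.
Consumers lose the trapezoid between P* and P_b out to Q_t plus the triangle from Q_t to Q*: change in CS = 15.4133 - 38.88 = -23.4667.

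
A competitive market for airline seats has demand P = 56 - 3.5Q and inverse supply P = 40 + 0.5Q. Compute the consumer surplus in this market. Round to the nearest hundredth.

28.00

Equilibrium: 56 - 3.5Q = 40 + 0.5Q, so Q* = 4 and P* = 42.
The demand choke price is 56, so CS = (1/2)(Q*)(56 - P*) = (1/2)(4)(14) = 28.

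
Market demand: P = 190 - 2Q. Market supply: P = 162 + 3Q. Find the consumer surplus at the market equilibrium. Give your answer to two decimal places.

Setting demand equal to supply, 28 = 5Q, so Q* = 5.6 and P* = 178.8.
The demand choke price is 190, so CS = (1/2)(Q*)(190 - P*) = (1/2)(5.6)(11.2) = 31.36.

31.36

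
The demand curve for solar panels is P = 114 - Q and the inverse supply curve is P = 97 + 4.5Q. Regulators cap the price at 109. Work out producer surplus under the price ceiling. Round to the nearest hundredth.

Without the control, 114 - Q = 97 + 4.5Q so Q* = 3.0909 and P* = 110.9091.
At P = 109, sellers supply (109 - 97)/4.5 = 2.6667 while buyers want more, so the quantity traded is 2.6667 at price 109.
PS is the triangle above supply below 109: (1/2)(2.6667)(109 - 97) = 16.

16.00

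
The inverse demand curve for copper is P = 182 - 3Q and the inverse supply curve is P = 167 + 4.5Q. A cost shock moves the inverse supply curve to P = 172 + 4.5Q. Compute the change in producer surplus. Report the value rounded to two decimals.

Initial equilibrium: Q_0 = 2, P_0 = 176; CS_0 = (1/2)(2)(6) = 6, PS_0 = (1/2)(2)(9) = 9.
New equilibrium: 182 - 3Q = 172 + 4.5Q gives Q_1 = 1.3333, P_1 = 178; CS_1 = 2.6667, PS_1 = 4.
Change in producer surplus = 4 - 9 = -5.

-5.00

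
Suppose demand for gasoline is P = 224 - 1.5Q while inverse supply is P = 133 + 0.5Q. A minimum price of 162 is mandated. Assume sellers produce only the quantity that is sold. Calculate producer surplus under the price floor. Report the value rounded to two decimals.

Free-market equilibrium: 224 - 1.5Q = 133 + 0.5Q gives Q* = 45.5, P* = 155.75.
At the floor price 162, quantity demanded is (224 - 162)/1.5 = 41.3333; demand is the short side, so Q = 41.3333 trades at P = 162.
The supply price at Q = 41.3333 is 153.6667. PS is the trapezoid between 162 and supply over [0, 41.3333]: (1/2)[(162 - 133) + (162 - 153.6667)](41.3333) = 771.5556.

771.56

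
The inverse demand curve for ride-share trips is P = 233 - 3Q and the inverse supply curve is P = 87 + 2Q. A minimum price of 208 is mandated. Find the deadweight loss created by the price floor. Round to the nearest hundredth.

1088.54

Free-market equilibrium: 233 - 3Q = 87 + 2Q gives Q* = 29.2, P* = 145.4.
At P = 208, buyers demand (233 - 208)/3 = 8.3333 while sellers would supply more, so the quantity traded is 8.3333 at price 208.
The lost-trades triangle has base Q* - 8.3333 = 20.8667 and height equal to the gap between the curves at Q = 8.3333, which is 208 - 103.6667 = 104.3333. DWL = (1/2)(20.8667)(104.3333) = 1088.5444.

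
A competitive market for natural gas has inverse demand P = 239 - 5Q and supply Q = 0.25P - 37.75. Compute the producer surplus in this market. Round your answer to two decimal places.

191.21

Rewriting supply in inverse form: P = 151 + 4Q.
Equilibrium: 239 - 5Q = 151 + 4Q, so Q* = 9.7778 and P* = 190.1111.
Producer surplus is the triangle above supply below P*: (1/2)(9.7778)(190.1111 - 151) = (1/2)(9.7778)(39.1111) = 191.2099.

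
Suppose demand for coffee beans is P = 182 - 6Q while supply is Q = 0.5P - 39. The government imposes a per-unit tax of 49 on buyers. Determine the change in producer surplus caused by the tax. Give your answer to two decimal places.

Rewriting supply in inverse form: P = 78 + 2Q.
Pre-tax equilibrium: 182 - 6Q = 78 + 2Q gives Q* = 13, P* = 104.
A tax on buyers shifts demand down by 49: (182 - 49) - 6Q = 78 + 2Q, so Q_t = 6.875. Buyers pay P_b = 140.75; sellers receive P_s = P_b - 49 = 91.75.
Producers lose the trapezoid between P_s and P* out to Q_t plus the triangle from Q_t to Q*: change in PS = 47.2656 - 169 = -121.7344.

-121.73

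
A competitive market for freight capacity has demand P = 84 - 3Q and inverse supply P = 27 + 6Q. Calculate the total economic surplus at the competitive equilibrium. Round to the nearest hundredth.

180.50

Setting demand equal to supply, 57 = 9Q, so Q* = 6.3333 and P* = 65.
Total surplus is the full triangle between the curves from 0 to Q*: (1/2)(6.3333)(84 - 27) = 180.5.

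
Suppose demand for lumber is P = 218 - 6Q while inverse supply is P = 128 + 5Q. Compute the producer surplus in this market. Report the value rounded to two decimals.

167.36

Setting demand equal to supply, 90 = 11Q, so Q* = 8.1818 and P* = 168.9091.
PS is the area between P* and the supply curve from 0 to Q*: (1/2)(8.1818)(40.9091) = 167.3554.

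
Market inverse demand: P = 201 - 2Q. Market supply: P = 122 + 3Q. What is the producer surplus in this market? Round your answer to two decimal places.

374.46

Equilibrium: 201 - 2Q = 122 + 3Q, so Q* = 15.8 and P* = 169.4.
Producer surplus is the triangle above supply below P*: (1/2)(15.8)(169.4 - 122) = (1/2)(15.8)(47.4) = 374.46.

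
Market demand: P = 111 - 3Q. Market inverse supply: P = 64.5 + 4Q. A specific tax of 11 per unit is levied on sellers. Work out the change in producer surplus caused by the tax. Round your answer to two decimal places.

Pre-tax equilibrium: 111 - 3Q = 64.5 + 4Q gives Q* = 6.6429, P* = 91.0714.
A tax on sellers shifts supply up by 11: 111 - 3Q = 64.5 + 4Q + 11, so Q_t = 5.0714. Buyers pay P_b = 95.7857; sellers receive P_s = P_b - 11 = 84.7857.
PS falls from (1/2)(6.6429)(26.5714) = 88.2551 to (1/2)(5.0714)(20.2857) = 51.4388, a change of -36.8163.

-36.82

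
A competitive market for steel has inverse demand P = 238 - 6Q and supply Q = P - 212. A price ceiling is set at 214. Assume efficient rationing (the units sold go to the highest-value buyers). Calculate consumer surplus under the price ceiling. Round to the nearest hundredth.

Rewriting supply in inverse form: P = 212 + Q.
Free-market equilibrium: 238 - 6Q = 212 + Q gives Q* = 3.7143, P* = 215.7143.
At P = 214, sellers supply (214 - 212)/1 = 2 while buyers want more, so the quantity traded is 2 at price 214.
The demand price at Q = 2 is 226. CS is the trapezoid between demand and 214 over [0, 2]: (1/2)[(238 - 214) + (226 - 214)](2) = 36.

36.00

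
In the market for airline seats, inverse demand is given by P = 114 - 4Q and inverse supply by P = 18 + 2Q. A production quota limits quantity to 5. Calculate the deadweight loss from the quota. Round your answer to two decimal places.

Unrestricted equilibrium: Q* = (114 - 18)/(4 + 2) = 16.
At Q = 5 the demand price is 114 - 4(5) = 94 and the supply price is 18 + 2(5) = 28.
DWL = (1/2)(gap between curves at 5) x (Q* - 5) = (1/2)(66)(11) = 363.

363.00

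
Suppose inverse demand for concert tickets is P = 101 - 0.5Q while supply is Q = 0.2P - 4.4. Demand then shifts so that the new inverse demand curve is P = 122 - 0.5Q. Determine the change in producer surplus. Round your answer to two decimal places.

310.66

Rewriting supply in inverse form: P = 22 + 5Q.
Initial equilibrium: Q_0 = 14.3636, P_0 = 93.8182; CS_0 = (1/2)(14.3636)(7.1818) = 51.5785, PS_0 = (1/2)(14.3636)(71.8182) = 515.7851.
New equilibrium: 122 - 0.5Q = 22 + 5Q gives Q_1 = 18.1818, P_1 = 112.9091; CS_1 = 82.6446, PS_1 = 826.4463.
Change in producer surplus = 826.4463 - 515.7851 = 310.6612.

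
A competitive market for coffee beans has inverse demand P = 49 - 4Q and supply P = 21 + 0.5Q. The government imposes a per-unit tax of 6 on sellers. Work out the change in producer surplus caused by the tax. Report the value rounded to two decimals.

Without the tax, 49 - 4Q = 21 + 0.5Q so Q* = 6.2222 and P* = 24.1111.
A tax on sellers shifts supply up by 6: 49 - 4Q = 21 + 0.5Q + 6, so Q_t = 4.8889. Buyers pay P_b = 29.4444; sellers receive P_s = P_b - 6 = 23.4444.
PS falls from (1/2)(6.2222)(3.1111) = 9.679 to (1/2)(4.8889)(2.4444) = 5.9753, a change of -3.7037.

-3.70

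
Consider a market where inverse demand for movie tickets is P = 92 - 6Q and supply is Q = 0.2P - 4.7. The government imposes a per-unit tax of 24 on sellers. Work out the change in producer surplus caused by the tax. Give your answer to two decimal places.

-56.03

Rewriting supply in inverse form: P = 23.5 + 5Q.
Pre-tax equilibrium: 92 - 6Q = 23.5 + 5Q gives Q* = 6.2273, P* = 54.6364.
With the tax, sellers need 24 more per unit: 92 - 6Q = 23.5 + 5Q + 24, so Q_t = 4.0455. Buyers pay P_b = 67.7273; sellers receive P_s = P_b - 24 = 43.7273.
Producers lose the trapezoid between P_s and P* out to Q_t plus the triangle from Q_t to Q*: change in PS = 40.9143 - 96.9473 = -56.0331.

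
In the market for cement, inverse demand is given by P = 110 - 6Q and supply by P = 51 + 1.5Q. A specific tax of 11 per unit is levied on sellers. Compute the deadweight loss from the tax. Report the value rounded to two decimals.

Pre-tax equilibrium: 110 - 6Q = 51 + 1.5Q gives Q* = 7.8667, P* = 62.8.
A tax on sellers shifts supply up by 11: 110 - 6Q = 51 + 1.5Q + 11, so Q_t = 6.4. Buyers pay P_b = 71.6; sellers receive P_s = P_b - 11 = 60.6.
The welfare triangle lost has base Q* - Q_t = 1.4667 and height t = 11, so DWL = (1/2)(1.4667)(11) = 8.0667.

8.07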